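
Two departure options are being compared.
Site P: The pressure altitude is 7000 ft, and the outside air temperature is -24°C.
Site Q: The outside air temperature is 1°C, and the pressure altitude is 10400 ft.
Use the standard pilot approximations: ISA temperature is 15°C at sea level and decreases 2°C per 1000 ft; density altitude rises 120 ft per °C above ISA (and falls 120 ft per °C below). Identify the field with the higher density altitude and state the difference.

Site P: ISA temp = 1°C, deviation -25°C, DA = 7000 + 120 × (-25) = 4000 ft.
Site Q: ISA temp = -5.8°C, deviation +6.8°C, DA = 10400 + 120 × 6.8 = 11216 ft.
Site Q is higher by 11216 − 4000 = 7216 ft.

Site Q by 7216 ft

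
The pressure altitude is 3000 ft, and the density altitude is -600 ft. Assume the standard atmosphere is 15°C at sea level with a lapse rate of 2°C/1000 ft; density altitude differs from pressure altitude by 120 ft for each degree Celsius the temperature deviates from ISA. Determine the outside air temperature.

Density altitude − pressure altitude = -600 − 3000 = -3600 ft.
At 120 ft/°C that is an ISA deviation of -3600/120 = -30°C.
ISA temperature at 3000 ft = 15 − 2 × (3000/1000) = 9°C.
OAT = ISA + deviation = 9 + (-30) = -21°C.

-21°C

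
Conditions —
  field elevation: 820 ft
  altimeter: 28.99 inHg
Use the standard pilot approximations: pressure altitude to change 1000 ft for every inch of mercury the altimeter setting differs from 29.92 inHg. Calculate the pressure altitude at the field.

Pressure correction = (29.92 − 28.99) × 1000 = +930 ft.
Pressure altitude = 820 + (+930) = 1750 ft.

1750 ft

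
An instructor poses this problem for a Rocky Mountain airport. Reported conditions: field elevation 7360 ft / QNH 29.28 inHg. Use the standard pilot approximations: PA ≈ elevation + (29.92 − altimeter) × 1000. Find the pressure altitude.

8000 ft

Pressure correction = (29.92 − 29.28) × 1000 = +640 ft.
Pressure altitude = 7360 + (+640) = 8000 ft.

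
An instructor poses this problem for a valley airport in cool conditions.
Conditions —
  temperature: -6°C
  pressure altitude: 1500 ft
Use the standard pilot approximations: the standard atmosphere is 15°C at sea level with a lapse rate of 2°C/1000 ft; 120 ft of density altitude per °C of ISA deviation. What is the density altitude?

-660 ft

ISA temperature at 1500 ft = 15 − 2 × (1500/1000) = 12°C.
ISA deviation = -6 − 12 = -18°C.
Density altitude = 1500 + 120 × (-18) = 1500 + (-2160) = -660 ft.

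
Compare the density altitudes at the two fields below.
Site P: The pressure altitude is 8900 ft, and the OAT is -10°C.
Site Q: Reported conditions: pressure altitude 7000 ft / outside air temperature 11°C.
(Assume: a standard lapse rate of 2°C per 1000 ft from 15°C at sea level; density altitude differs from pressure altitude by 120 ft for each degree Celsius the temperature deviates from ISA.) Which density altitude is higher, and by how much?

Site Q by 164 ft

Site P: ISA temp = -2.8°C, deviation -7.2°C, DA = 8900 + 120 × (-7.2) = 8036 ft.
Site Q: ISA temp = 1°C, deviation +10°C, DA = 7000 + 120 × 10 = 8200 ft.
Site Q is higher by 8200 − 8036 = 164 ft.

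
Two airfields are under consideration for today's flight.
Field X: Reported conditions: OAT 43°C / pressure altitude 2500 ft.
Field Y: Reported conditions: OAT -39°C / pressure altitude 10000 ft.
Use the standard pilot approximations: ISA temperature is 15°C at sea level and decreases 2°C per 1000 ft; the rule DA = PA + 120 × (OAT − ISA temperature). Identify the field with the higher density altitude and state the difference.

Field X: ISA temp = 10°C, deviation +33°C, DA = 2500 + 120 × 33 = 6460 ft.
Field Y: ISA temp = -5°C, deviation -34°C, DA = 10000 + 120 × (-34) = 5920 ft.
Field X is higher by 6460 − 5920 = 540 ft.

Field X by 540 ft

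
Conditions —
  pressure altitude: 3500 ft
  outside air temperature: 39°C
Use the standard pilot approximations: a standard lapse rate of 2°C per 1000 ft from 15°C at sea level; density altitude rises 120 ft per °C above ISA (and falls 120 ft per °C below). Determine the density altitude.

ISA temperature at 3500 ft = 15 − 2 × (3500/1000) = 8°C.
ISA deviation = 39 − 8 = +31°C.
Density altitude = 3500 + 120 × (31) = 3500 + (+3720) = 7220 ft.

7220 ft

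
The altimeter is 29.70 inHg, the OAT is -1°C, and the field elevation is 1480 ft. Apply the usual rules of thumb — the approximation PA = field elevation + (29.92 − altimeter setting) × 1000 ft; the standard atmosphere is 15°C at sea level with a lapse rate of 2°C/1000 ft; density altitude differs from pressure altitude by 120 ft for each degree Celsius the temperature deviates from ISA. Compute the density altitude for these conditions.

Pressure altitude = 1480 + (29.92 − 29.70) × 1000 = 1480 + (+220) = 1700 ft.
ISA temperature at 1700 ft = 15 − 2 × (1700/1000) = 11.6°C.
ISA deviation = -1 − 11.6 = -12.6°C.
Density altitude = 1700 + 120 × (-12.6) = 188 ft.

188 ft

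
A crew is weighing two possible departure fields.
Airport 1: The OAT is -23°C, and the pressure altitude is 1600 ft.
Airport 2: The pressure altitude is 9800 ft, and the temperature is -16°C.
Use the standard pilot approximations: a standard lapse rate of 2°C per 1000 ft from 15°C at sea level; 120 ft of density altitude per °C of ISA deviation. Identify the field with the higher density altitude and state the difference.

Airport 2 by 11008 ft

Airport 1: ISA temp = 11.8°C, deviation -34.8°C, DA = 1600 + 120 × (-34.8) = -2576 ft.
Airport 2: ISA temp = -4.6°C, deviation -11.4°C, DA = 9800 + 120 × (-11.4) = 8432 ft.
Airport 2 is higher by 8432 − (-2576) = 11008 ft.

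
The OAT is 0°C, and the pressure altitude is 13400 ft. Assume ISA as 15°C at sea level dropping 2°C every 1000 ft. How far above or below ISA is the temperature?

ISA temperature at 13400 ft = 15 − 2 × (13400/1000) = -11.8°C.
Deviation = OAT − ISA = 0 − (-11.8) = +11.8°C.

ISA+11.8°C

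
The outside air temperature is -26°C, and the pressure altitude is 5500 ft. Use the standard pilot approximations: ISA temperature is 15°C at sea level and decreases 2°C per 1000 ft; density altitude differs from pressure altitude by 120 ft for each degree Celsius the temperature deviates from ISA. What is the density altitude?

1900 ft

ISA temperature at 5500 ft = 15 − 2 × (5500/1000) = 4°C.
ISA deviation = -26 − 4 = -30°C.
Density altitude = 5500 + 120 × (-30) = 5500 + (-3600) = 1900 ft.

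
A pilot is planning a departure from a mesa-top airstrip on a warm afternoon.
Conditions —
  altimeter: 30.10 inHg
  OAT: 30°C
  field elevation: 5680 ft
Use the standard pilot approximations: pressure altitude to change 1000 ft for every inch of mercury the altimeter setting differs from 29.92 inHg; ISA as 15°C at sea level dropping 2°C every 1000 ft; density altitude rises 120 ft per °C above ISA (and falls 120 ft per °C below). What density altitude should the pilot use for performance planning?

8620 ft

Pressure altitude = 5680 + (29.92 − 30.10) × 1000 = 5680 + (-180) = 5500 ft.
ISA temperature at 5500 ft = 15 − 2 × (5500/1000) = 4°C.
ISA deviation = 30 − 4 = +26°C.
Density altitude = 5500 + 120 × (26) = 8620 ft.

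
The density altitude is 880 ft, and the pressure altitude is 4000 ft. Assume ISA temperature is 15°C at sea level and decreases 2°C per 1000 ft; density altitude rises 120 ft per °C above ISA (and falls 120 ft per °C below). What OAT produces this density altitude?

Density altitude − pressure altitude = 880 − 4000 = -3120 ft.
At 120 ft/°C that is an ISA deviation of -3120/120 = -26°C.
ISA temperature at 4000 ft = 15 − 2 × (4000/1000) = 7°C.
OAT = ISA + deviation = 7 + (-26) = -19°C.

-19°C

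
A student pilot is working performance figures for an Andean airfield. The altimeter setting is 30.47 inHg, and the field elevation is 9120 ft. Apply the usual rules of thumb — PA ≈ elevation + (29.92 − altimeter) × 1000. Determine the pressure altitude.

Pressure correction = (29.92 − 30.47) × 1000 = -550 ft.
Pressure altitude = 9120 + (-550) = 8570 ft.

8570 ft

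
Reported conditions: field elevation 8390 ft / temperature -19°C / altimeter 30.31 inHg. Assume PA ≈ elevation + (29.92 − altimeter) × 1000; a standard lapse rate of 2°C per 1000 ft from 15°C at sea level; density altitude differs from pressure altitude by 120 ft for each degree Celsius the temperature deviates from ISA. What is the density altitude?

Pressure altitude = 8390 + (29.92 − 30.31) × 1000 = 8390 + (-390) = 8000 ft.
ISA temperature at 8000 ft = 15 − 2 × (8000/1000) = -1°C.
ISA deviation = -19 − (-1) = -18°C.
Density altitude = 8000 + 120 × (-18) = 5840 ft.

5840 ft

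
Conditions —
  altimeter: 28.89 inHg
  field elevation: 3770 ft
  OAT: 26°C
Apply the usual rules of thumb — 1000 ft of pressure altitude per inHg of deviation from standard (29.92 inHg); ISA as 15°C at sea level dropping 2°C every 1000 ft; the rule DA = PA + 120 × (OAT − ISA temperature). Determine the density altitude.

Pressure altitude = 3770 + (29.92 − 28.89) × 1000 = 3770 + (+1030) = 4800 ft.
ISA temperature at 4800 ft = 15 − 2 × (4800/1000) = 5.4°C.
ISA deviation = 26 − 5.4 = +20.6°C.
Density altitude = 4800 + 120 × (20.6) = 7272 ft.

7272 ft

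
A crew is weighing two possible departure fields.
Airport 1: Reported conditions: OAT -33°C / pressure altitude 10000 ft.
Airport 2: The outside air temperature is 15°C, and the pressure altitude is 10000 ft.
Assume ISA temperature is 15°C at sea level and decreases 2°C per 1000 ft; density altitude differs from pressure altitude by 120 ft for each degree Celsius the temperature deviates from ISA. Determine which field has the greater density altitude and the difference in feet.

Airport 2 by 5760 ft

Airport 1: ISA temp = -5°C, deviation -28°C, DA = 10000 + 120 × (-28) = 6640 ft.
Airport 2: ISA temp = -5°C, deviation +20°C, DA = 10000 + 120 × 20 = 12400 ft.
Airport 2 is higher by 12400 − 6640 = 5760 ft.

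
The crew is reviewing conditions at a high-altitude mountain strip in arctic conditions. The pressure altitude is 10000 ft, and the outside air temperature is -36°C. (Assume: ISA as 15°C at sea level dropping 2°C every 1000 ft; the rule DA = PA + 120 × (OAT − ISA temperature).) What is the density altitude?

6280 ft

ISA temperature at 10000 ft = 15 − 2 × (10000/1000) = -5°C.
ISA deviation = -36 − (-5) = -31°C.
Density altitude = 10000 + 120 × (-31) = 10000 + (-3720) = 6280 ft.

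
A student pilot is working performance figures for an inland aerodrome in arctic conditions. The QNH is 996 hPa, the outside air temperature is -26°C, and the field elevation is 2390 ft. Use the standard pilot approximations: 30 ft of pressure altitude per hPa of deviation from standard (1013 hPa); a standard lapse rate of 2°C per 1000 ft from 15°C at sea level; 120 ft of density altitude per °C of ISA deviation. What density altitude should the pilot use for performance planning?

-1324 ft

Pressure altitude = 2390 + (1013 − 996) × 30 = 2390 + (+510) = 2900 ft.
ISA temperature at 2900 ft = 15 − 2 × (2900/1000) = 9.2°C.
ISA deviation = -26 − 9.2 = -35.2°C.
Density altitude = 2900 + 120 × (-35.2) = -1324 ft.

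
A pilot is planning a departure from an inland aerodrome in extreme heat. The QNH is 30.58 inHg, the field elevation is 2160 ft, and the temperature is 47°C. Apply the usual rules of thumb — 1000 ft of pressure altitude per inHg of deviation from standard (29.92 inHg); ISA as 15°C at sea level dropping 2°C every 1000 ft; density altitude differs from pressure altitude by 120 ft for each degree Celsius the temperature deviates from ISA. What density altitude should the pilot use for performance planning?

Pressure altitude = 2160 + (29.92 − 30.58) × 1000 = 2160 + (-660) = 1500 ft.
ISA temperature at 1500 ft = 15 − 2 × (1500/1000) = 12°C.
ISA deviation = 47 − 12 = +35°C.
Density altitude = 1500 + 120 × (35) = 5700 ft.

5700 ft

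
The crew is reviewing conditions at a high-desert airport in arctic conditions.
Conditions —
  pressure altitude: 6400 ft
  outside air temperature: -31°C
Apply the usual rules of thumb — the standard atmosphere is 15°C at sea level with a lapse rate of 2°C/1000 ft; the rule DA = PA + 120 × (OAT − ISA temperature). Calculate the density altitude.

ISA temperature at 6400 ft = 15 − 2 × (6400/1000) = 2.2°C.
ISA deviation = -31 − 2.2 = -33.2°C.
Density altitude = 6400 + 120 × (-33.2) = 6400 + (-3984) = 2416 ft.

2416 ft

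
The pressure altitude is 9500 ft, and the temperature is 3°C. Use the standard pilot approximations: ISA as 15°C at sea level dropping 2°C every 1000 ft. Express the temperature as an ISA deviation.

ISA temperature at 9500 ft = 15 − 2 × (9500/1000) = -4°C.
Deviation = OAT − ISA = 3 − (-4) = +7°C.

ISA+7°C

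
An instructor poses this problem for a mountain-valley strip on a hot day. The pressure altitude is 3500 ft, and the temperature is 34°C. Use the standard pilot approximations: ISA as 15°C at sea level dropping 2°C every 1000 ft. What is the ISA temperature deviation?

ISA+26°C

ISA temperature at 3500 ft = 15 − 2 × (3500/1000) = 8°C.
Deviation = OAT − ISA = 34 − 8 = +26°C.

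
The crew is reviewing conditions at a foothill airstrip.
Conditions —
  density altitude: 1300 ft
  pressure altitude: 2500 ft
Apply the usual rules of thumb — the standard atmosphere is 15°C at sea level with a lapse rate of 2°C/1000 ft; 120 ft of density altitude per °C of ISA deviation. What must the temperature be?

Density altitude − pressure altitude = 1300 − 2500 = -1200 ft.
At 120 ft/°C that is an ISA deviation of -1200/120 = -10°C.
ISA temperature at 2500 ft = 15 − 2 × (2500/1000) = 10°C.
OAT = ISA + deviation = 10 + (-10) = 0°C.

0°C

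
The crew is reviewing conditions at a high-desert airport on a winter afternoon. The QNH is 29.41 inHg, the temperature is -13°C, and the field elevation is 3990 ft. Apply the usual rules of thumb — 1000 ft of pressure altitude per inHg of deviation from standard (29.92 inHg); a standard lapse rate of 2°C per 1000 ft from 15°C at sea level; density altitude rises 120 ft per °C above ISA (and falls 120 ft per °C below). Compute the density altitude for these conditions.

2220 ft

Pressure altitude = 3990 + (29.92 − 29.41) × 1000 = 3990 + (+510) = 4500 ft.
ISA temperature at 4500 ft = 15 − 2 × (4500/1000) = 6°C.
ISA deviation = -13 − 6 = -19°C.
Density altitude = 4500 + 120 × (-19) = 2220 ft.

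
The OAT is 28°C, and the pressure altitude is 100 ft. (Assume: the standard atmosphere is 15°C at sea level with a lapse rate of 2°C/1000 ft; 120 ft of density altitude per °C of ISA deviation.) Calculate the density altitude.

1684 ft

ISA temperature at 100 ft = 15 − 2 × (100/1000) = 14.8°C.
ISA deviation = 28 − 14.8 = +13.2°C.
Density altitude = 100 + 120 × (13.2) = 100 + (+1584) = 1684 ft.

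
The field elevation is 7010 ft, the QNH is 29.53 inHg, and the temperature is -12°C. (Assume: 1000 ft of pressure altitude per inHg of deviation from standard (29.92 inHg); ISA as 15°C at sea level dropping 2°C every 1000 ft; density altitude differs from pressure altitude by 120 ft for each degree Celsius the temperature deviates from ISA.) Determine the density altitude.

Pressure altitude = 7010 + (29.92 − 29.53) × 1000 = 7010 + (+390) = 7400 ft.
ISA temperature at 7400 ft = 15 − 2 × (7400/1000) = 0.2°C.
ISA deviation = -12 − 0.2 = -12.2°C.
Density altitude = 7400 + 120 × (-12.2) = 5936 ft.

5936 ft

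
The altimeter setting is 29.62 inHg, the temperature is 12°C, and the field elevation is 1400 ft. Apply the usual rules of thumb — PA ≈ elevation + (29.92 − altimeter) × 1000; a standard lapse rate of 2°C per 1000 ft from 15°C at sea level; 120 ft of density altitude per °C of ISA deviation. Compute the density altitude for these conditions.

1748 ft

Pressure altitude = 1400 + (29.92 − 29.62) × 1000 = 1400 + (+300) = 1700 ft.
ISA temperature at 1700 ft = 15 − 2 × (1700/1000) = 11.6°C.
ISA deviation = 12 − 11.6 = +0.4°C.
Density altitude = 1700 + 120 × (0.4) = 1748 ft.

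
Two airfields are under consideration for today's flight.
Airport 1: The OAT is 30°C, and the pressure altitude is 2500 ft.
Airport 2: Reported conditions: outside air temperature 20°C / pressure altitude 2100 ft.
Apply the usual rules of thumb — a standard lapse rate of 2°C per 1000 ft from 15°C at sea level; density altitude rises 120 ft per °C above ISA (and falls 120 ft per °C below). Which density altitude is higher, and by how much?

Airport 1 by 1696 ft

Airport 1: ISA temp = 10°C, deviation +20°C, DA = 2500 + 120 × 20 = 4900 ft.
Airport 2: ISA temp = 10.8°C, deviation +9.2°C, DA = 2100 + 120 × 9.2 = 3204 ft.
Airport 1 is higher by 4900 − 3204 = 1696 ft.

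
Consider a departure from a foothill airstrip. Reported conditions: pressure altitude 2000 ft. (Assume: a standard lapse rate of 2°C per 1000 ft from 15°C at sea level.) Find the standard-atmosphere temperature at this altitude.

11°C

ISA temperature = 15 − 2 × (2000/1000) = 15 − 4 = 11°C.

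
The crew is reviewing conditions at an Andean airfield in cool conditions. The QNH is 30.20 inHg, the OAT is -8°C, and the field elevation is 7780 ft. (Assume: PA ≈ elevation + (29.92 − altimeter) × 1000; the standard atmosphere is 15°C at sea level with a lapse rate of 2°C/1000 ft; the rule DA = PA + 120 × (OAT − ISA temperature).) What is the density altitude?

6540 ft

Pressure altitude = 7780 + (29.92 − 30.20) × 1000 = 7780 + (-280) = 7500 ft.
ISA temperature at 7500 ft = 15 − 2 × (7500/1000) = 0°C.
ISA deviation = -8 − 0 = -8°C.
Density altitude = 7500 + 120 × (-8) = 6540 ft.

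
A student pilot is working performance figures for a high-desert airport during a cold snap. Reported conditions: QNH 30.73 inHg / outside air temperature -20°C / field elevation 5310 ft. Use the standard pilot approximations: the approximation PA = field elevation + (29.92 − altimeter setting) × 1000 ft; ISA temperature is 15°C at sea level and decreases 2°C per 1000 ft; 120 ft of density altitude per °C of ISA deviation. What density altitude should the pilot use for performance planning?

1380 ft

Pressure altitude = 5310 + (29.92 − 30.73) × 1000 = 5310 + (-810) = 4500 ft.
ISA temperature at 4500 ft = 15 − 2 × (4500/1000) = 6°C.
ISA deviation = -20 − 6 = -26°C.
Density altitude = 4500 + 120 × (-26) = 1380 ft.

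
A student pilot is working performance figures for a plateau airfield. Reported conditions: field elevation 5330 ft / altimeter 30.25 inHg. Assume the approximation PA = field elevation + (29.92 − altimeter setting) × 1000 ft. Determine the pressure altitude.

Pressure correction = (29.92 − 30.25) × 1000 = -330 ft.
Pressure altitude = 5330 + (-330) = 5000 ft.

5000 ft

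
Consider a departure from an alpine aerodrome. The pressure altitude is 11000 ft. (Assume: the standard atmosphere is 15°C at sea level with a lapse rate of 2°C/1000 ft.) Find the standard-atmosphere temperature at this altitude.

-7°C

ISA temperature = 15 − 2 × (11000/1000) = 15 − 22 = -7°C.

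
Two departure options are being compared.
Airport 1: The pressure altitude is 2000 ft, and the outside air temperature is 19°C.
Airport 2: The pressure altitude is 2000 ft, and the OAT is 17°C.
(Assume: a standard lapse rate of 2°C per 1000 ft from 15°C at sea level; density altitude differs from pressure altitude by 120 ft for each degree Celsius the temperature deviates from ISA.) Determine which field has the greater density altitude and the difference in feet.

Airport 1 by 240 ft

Airport 1: ISA temp = 11°C, deviation +8°C, DA = 2000 + 120 × 8 = 2960 ft.
Airport 2: ISA temp = 11°C, deviation +6°C, DA = 2000 + 120 × 6 = 2720 ft.
Airport 1 is higher by 2960 − 2720 = 240 ft.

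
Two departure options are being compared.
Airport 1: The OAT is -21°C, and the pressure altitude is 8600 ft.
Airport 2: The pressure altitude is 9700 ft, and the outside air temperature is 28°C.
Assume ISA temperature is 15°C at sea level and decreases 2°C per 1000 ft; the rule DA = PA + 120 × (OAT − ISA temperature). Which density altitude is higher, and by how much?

Airport 2 by 7244 ft

Airport 1: ISA temp = -2.2°C, deviation -18.8°C, DA = 8600 + 120 × (-18.8) = 6344 ft.
Airport 2: ISA temp = -4.4°C, deviation +32.4°C, DA = 9700 + 120 × 32.4 = 13588 ft.
Airport 2 is higher by 13588 − 6344 = 7244 ft.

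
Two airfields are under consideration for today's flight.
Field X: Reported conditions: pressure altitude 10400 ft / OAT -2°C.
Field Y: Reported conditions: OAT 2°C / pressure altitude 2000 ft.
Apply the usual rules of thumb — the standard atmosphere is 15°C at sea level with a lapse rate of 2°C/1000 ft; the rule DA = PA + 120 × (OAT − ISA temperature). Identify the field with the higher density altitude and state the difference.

Field X: ISA temp = -5.8°C, deviation +3.8°C, DA = 10400 + 120 × 3.8 = 10856 ft.
Field Y: ISA temp = 11°C, deviation -9°C, DA = 2000 + 120 × (-9) = 920 ft.
Field X is higher by 10856 − 920 = 9936 ft.

Field X by 9936 ft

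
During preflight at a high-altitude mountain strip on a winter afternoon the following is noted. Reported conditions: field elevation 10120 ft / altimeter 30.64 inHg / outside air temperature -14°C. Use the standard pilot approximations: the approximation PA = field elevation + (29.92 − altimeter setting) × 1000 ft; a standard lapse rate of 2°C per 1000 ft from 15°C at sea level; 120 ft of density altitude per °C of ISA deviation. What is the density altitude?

Pressure altitude = 10120 + (29.92 − 30.64) × 1000 = 10120 + (-720) = 9400 ft.
ISA temperature at 9400 ft = 15 − 2 × (9400/1000) = -3.8°C.
ISA deviation = -14 − (-3.8) = -10.2°C.
Density altitude = 9400 + 120 × (-10.2) = 8176 ft.

8176 ft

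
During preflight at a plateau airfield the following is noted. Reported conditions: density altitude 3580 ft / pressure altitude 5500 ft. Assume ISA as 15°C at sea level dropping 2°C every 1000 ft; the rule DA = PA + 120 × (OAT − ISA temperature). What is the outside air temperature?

-12°C

Density altitude − pressure altitude = 3580 − 5500 = -1920 ft.
At 120 ft/°C that is an ISA deviation of -1920/120 = -16°C.
ISA temperature at 5500 ft = 15 − 2 × (5500/1000) = 4°C.
OAT = ISA + deviation = 4 + (-16) = -12°C.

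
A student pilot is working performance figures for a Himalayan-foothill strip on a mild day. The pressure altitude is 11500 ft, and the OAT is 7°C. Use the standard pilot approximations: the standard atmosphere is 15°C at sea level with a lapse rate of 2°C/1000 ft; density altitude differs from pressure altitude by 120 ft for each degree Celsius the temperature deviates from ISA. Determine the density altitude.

13300 ft

ISA temperature at 11500 ft = 15 − 2 × (11500/1000) = -8°C.
ISA deviation = 7 − (-8) = +15°C.
Density altitude = 11500 + 120 × (15) = 11500 + (+1800) = 13300 ft.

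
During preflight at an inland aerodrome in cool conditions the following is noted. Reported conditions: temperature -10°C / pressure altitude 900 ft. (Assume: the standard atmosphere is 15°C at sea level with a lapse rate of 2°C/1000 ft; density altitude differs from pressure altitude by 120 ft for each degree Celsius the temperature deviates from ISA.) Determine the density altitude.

-1884 ft

ISA temperature at 900 ft = 15 − 2 × (900/1000) = 13.2°C.
ISA deviation = -10 − 13.2 = -23.2°C.
Density altitude = 900 + 120 × (-23.2) = 900 + (-2784) = -1884 ft.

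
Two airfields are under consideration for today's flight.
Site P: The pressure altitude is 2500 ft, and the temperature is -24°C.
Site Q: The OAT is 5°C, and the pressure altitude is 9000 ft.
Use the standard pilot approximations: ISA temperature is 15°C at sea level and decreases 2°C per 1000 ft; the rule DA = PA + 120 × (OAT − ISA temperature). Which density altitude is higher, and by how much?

Site P: ISA temp = 10°C, deviation -34°C, DA = 2500 + 120 × (-34) = -1580 ft.
Site Q: ISA temp = -3°C, deviation +8°C, DA = 9000 + 120 × 8 = 9960 ft.
Site Q is higher by 9960 − (-1580) = 11540 ft.

Site Q by 11540 ft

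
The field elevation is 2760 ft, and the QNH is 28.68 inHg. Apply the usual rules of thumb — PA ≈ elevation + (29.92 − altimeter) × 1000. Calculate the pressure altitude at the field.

Pressure correction = (29.92 − 28.68) × 1000 = +1240 ft.
Pressure altitude = 2760 + (+1240) = 4000 ft.

4000 ft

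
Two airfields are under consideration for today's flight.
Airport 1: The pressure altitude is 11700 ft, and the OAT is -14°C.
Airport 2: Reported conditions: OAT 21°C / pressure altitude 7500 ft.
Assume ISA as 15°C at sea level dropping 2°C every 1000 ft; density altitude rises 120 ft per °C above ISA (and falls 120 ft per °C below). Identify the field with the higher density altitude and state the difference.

Airport 1 by 1008 ft

Airport 1: ISA temp = -8.4°C, deviation -5.6°C, DA = 11700 + 120 × (-5.6) = 11028 ft.
Airport 2: ISA temp = 0°C, deviation +21°C, DA = 7500 + 120 × 21 = 10020 ft.
Airport 1 is higher by 11028 − 10020 = 1008 ft.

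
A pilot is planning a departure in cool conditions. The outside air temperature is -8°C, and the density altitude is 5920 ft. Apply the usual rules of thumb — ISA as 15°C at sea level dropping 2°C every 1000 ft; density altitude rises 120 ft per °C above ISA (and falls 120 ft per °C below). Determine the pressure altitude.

DA = PA + 120 × (OAT − (15 − 2·PA/1000)) = PA + 120·OAT − 1800 + 0.24·PA = 1.24·PA + 120·OAT − 1800.
So 1.24·PA = 5920 − 120 × (-8) + 1800 = 8680.
PA = 8680 / 1.24 = 7000 ft.

7000 ft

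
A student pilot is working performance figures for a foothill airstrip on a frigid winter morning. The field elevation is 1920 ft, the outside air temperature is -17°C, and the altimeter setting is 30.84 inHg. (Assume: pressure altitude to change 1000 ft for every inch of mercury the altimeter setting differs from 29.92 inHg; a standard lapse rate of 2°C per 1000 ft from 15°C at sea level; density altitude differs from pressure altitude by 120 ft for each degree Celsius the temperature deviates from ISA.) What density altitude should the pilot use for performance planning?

-2600 ft

Pressure altitude = 1920 + (29.92 − 30.84) × 1000 = 1920 + (-920) = 1000 ft.
ISA temperature at 1000 ft = 15 − 2 × (1000/1000) = 13°C.
ISA deviation = -17 − 13 = -30°C.
Density altitude = 1000 + 120 × (-30) = -2600 ft.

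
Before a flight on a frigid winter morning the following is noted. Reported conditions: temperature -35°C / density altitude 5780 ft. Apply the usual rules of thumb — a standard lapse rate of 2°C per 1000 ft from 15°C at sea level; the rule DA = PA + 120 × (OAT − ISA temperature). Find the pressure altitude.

DA = PA + 120 × (OAT − (15 − 2·PA/1000)) = PA + 120·OAT − 1800 + 0.24·PA = 1.24·PA + 120·OAT − 1800.
So 1.24·PA = 5780 − 120 × (-35) + 1800 = 11780.
PA = 11780 / 1.24 = 9500 ft.

9500 ft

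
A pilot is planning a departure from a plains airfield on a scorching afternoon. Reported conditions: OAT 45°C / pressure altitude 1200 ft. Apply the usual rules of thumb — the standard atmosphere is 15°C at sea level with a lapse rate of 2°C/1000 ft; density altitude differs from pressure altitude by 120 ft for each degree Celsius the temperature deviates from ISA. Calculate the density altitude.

5088 ft

ISA temperature at 1200 ft = 15 − 2 × (1200/1000) = 12.6°C.
ISA deviation = 45 − 12.6 = +32.4°C.
Density altitude = 1200 + 120 × (32.4) = 1200 + (+3888) = 5088 ft.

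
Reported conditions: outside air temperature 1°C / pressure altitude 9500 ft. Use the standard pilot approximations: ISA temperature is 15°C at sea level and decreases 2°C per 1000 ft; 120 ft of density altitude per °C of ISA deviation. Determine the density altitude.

ISA temperature at 9500 ft = 15 − 2 × (9500/1000) = -4°C.
ISA deviation = 1 − (-4) = +5°C.
Density altitude = 9500 + 120 × (5) = 9500 + (+600) = 10100 ft.

10100 ft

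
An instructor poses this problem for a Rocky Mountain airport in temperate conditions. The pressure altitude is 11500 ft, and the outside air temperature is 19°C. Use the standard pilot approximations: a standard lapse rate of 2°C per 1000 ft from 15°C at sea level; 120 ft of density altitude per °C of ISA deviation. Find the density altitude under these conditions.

ISA temperature at 11500 ft = 15 − 2 × (11500/1000) = -8°C.
ISA deviation = 19 − (-8) = +27°C.
Density altitude = 11500 + 120 × (27) = 11500 + (+3240) = 14740 ft.

14740 ft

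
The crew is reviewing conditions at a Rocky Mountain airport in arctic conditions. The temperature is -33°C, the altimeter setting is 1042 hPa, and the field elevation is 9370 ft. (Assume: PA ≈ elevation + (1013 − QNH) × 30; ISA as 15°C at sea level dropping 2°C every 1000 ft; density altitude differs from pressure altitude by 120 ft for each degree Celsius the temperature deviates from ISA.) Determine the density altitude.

Pressure altitude = 9370 + (1013 − 1042) × 30 = 9370 + (-870) = 8500 ft.
ISA temperature at 8500 ft = 15 − 2 × (8500/1000) = -2°C.
ISA deviation = -33 − (-2) = -31°C.
Density altitude = 8500 + 120 × (-31) = 4780 ft.

4780 ft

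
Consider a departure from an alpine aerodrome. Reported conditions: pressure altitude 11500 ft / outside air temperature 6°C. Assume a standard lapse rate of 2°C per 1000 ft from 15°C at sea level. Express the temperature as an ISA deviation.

ISA temperature at 11500 ft = 15 − 2 × (11500/1000) = -8°C.
Deviation = OAT − ISA = 6 − (-8) = +14°C.

ISA+14°C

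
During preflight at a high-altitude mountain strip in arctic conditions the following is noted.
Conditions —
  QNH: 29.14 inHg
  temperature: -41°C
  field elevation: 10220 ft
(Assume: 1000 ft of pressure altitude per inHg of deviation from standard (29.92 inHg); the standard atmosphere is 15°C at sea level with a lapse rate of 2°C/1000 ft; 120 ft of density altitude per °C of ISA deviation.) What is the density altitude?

Pressure altitude = 10220 + (29.92 − 29.14) × 1000 = 10220 + (+780) = 11000 ft.
ISA temperature at 11000 ft = 15 − 2 × (11000/1000) = -7°C.
ISA deviation = -41 − (-7) = -34°C.
Density altitude = 11000 + 120 × (-34) = 6920 ft.

6920 ft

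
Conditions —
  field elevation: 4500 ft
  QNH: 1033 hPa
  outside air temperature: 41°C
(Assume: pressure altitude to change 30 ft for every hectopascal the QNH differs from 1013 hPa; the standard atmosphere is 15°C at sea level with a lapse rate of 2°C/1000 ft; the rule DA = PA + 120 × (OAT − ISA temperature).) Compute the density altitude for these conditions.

7956 ft

Pressure altitude = 4500 + (1013 − 1033) × 30 = 4500 + (-600) = 3900 ft.
ISA temperature at 3900 ft = 15 − 2 × (3900/1000) = 7.2°C.
ISA deviation = 41 − 7.2 = +33.8°C.
Density altitude = 3900 + 120 × (33.8) = 7956 ft.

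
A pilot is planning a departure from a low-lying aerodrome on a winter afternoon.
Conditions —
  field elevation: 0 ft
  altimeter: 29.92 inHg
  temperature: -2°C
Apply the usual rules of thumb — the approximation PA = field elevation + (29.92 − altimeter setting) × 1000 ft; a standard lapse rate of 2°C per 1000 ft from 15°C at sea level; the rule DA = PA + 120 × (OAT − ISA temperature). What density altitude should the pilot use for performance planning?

-2040 ft

Pressure altitude = 0 + (29.92 − 29.92) × 1000 = 0 + (0) = 0 ft.
ISA temperature at 0 ft = 15 − 2 × (0/1000) = 15°C.
ISA deviation = -2 − 15 = -17°C.
Density altitude = 0 + 120 × (-17) = -2040 ft.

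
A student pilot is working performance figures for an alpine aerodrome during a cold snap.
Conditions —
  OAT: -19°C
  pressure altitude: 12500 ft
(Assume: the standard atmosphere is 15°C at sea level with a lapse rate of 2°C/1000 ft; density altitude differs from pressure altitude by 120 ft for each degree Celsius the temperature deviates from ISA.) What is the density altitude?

ISA temperature at 12500 ft = 15 − 2 × (12500/1000) = -10°C.
ISA deviation = -19 − (-10) = -9°C.
Density altitude = 12500 + 120 × (-9) = 12500 + (-1080) = 11420 ft.

11420 ft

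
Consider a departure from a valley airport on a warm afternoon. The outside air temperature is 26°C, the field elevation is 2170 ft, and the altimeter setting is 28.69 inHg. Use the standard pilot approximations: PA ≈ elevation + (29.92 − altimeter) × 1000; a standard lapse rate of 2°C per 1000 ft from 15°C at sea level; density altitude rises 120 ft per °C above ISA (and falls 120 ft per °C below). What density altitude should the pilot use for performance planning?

5536 ft

Pressure altitude = 2170 + (29.92 − 28.69) × 1000 = 2170 + (+1230) = 3400 ft.
ISA temperature at 3400 ft = 15 − 2 × (3400/1000) = 8.2°C.
ISA deviation = 26 − 8.2 = +17.8°C.
Density altitude = 3400 + 120 × (17.8) = 5536 ft.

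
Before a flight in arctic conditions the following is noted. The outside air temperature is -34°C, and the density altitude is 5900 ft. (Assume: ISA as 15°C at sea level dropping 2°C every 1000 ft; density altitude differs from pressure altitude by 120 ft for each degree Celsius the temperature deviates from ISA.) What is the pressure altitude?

9500 ft

DA = PA + 120 × (OAT − (15 − 2·PA/1000)) = PA + 120·OAT − 1800 + 0.24·PA = 1.24·PA + 120·OAT − 1800.
So 1.24·PA = 5900 − 120 × (-34) + 1800 = 11780.
PA = 11780 / 1.24 = 9500 ft.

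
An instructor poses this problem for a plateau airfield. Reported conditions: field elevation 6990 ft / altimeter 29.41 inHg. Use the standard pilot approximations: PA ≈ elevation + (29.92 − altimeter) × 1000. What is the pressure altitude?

7500 ft

Pressure correction = (29.92 − 29.41) × 1000 = +510 ft.
Pressure altitude = 6990 + (+510) = 7500 ft.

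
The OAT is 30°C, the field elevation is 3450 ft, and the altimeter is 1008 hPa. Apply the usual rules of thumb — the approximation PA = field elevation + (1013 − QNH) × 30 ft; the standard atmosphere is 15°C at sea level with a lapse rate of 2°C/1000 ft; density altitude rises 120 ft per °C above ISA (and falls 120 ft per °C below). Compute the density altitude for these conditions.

6264 ft

Pressure altitude = 3450 + (1013 − 1008) × 30 = 3450 + (+150) = 3600 ft.
ISA temperature at 3600 ft = 15 − 2 × (3600/1000) = 7.8°C.
ISA deviation = 30 − 7.8 = +22.2°C.
Density altitude = 3600 + 120 × (22.2) = 6264 ft.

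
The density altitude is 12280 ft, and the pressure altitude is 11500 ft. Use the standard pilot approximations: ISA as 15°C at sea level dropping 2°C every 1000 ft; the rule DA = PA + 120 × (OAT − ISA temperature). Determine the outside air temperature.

-1.5°C

Density altitude − pressure altitude = 12280 − 11500 = +780 ft.
At 120 ft/°C that is an ISA deviation of 780/120 = +6.5°C.
ISA temperature at 11500 ft = 15 − 2 × (11500/1000) = -8°C.
OAT = ISA + deviation = -8 + (+6.5) = -1.5°C.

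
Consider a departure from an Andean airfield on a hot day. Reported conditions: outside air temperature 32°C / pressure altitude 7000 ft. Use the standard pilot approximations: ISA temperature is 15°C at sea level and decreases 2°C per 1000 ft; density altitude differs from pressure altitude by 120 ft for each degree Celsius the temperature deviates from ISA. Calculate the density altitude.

ISA temperature at 7000 ft = 15 − 2 × (7000/1000) = 1°C.
ISA deviation = 32 − 1 = +31°C.
Density altitude = 7000 + 120 × (31) = 7000 + (+3720) = 10720 ft.

10720 ft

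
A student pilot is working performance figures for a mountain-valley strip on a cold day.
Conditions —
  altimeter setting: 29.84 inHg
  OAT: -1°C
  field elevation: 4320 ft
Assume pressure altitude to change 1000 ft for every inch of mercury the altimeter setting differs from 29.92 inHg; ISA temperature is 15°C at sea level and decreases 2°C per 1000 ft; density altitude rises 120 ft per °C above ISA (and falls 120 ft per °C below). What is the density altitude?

Pressure altitude = 4320 + (29.92 − 29.84) × 1000 = 4320 + (+80) = 4400 ft.
ISA temperature at 4400 ft = 15 − 2 × (4400/1000) = 6.2°C.
ISA deviation = -1 − 6.2 = -7.2°C.
Density altitude = 4400 + 120 × (-7.2) = 3536 ft.

3536 ft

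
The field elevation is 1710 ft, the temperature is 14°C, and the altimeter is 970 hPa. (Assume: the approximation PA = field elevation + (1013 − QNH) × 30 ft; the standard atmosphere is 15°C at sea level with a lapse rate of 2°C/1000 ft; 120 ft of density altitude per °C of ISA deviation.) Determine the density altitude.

Pressure altitude = 1710 + (1013 − 970) × 30 = 1710 + (+1290) = 3000 ft.
ISA temperature at 3000 ft = 15 − 2 × (3000/1000) = 9°C.
ISA deviation = 14 − 9 = +5°C.
Density altitude = 3000 + 120 × (5) = 3600 ft.

3600 ft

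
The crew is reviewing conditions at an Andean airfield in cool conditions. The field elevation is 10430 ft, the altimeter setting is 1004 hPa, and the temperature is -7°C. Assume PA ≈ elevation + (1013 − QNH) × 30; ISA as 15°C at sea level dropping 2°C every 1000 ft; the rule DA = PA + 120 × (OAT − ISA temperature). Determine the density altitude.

Pressure altitude = 10430 + (1013 − 1004) × 30 = 10430 + (+270) = 10700 ft.
ISA temperature at 10700 ft = 15 − 2 × (10700/1000) = -6.4°C.
ISA deviation = -7 − (-6.4) = -0.6°C.
Density altitude = 10700 + 120 × (-0.6) = 10628 ft.

10628 ft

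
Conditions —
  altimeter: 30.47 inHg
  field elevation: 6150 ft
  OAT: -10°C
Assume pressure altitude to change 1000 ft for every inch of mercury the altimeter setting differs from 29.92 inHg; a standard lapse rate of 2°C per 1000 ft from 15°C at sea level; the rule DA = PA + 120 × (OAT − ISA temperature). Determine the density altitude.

Pressure altitude = 6150 + (29.92 − 30.47) × 1000 = 6150 + (-550) = 5600 ft.
ISA temperature at 5600 ft = 15 − 2 × (5600/1000) = 3.8°C.
ISA deviation = -10 − 3.8 = -13.8°C.
Density altitude = 5600 + 120 × (-13.8) = 3944 ft.

3944 ft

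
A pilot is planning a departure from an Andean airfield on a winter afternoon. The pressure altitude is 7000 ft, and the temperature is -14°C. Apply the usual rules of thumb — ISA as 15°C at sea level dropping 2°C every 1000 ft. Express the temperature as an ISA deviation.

ISA-15°C

ISA temperature at 7000 ft = 15 − 2 × (7000/1000) = 1°C.
Deviation = OAT − ISA = -14 − 1 = -15°C.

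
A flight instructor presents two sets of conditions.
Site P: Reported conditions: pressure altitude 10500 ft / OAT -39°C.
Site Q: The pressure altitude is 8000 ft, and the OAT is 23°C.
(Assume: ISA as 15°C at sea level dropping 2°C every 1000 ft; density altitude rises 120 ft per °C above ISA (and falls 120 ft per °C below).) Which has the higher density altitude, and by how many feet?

Site P: ISA temp = -6°C, deviation -33°C, DA = 10500 + 120 × (-33) = 6540 ft.
Site Q: ISA temp = -1°C, deviation +24°C, DA = 8000 + 120 × 24 = 10880 ft.
Site Q is higher by 10880 − 6540 = 4340 ft.

Site Q by 4340 ft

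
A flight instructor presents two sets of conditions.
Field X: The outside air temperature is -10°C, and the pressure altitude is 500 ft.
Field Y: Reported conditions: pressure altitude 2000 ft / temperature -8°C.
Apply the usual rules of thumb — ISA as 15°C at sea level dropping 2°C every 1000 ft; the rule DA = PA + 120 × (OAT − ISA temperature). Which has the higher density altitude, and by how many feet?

Field X: ISA temp = 14°C, deviation -24°C, DA = 500 + 120 × (-24) = -2380 ft.
Field Y: ISA temp = 11°C, deviation -19°C, DA = 2000 + 120 × (-19) = -280 ft.
Field Y is higher by -280 − (-2380) = 2100 ft.

Field Y by 2100 ft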